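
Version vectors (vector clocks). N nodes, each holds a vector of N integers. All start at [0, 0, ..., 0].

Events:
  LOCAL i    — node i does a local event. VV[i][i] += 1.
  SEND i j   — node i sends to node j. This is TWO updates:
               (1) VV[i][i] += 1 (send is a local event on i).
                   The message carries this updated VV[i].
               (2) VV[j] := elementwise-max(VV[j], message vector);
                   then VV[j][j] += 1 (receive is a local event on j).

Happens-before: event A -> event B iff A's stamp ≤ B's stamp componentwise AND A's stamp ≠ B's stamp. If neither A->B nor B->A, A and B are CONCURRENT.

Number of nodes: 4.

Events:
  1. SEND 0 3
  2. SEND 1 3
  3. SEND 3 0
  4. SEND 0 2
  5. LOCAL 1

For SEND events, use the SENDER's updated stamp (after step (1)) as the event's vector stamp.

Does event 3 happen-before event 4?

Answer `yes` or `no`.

Answer: yes

Derivation:
Initial: VV[0]=[0, 0, 0, 0]
Initial: VV[1]=[0, 0, 0, 0]
Initial: VV[2]=[0, 0, 0, 0]
Initial: VV[3]=[0, 0, 0, 0]
Event 1: SEND 0->3: VV[0][0]++ -> VV[0]=[1, 0, 0, 0], msg_vec=[1, 0, 0, 0]; VV[3]=max(VV[3],msg_vec) then VV[3][3]++ -> VV[3]=[1, 0, 0, 1]
Event 2: SEND 1->3: VV[1][1]++ -> VV[1]=[0, 1, 0, 0], msg_vec=[0, 1, 0, 0]; VV[3]=max(VV[3],msg_vec) then VV[3][3]++ -> VV[3]=[1, 1, 0, 2]
Event 3: SEND 3->0: VV[3][3]++ -> VV[3]=[1, 1, 0, 3], msg_vec=[1, 1, 0, 3]; VV[0]=max(VV[0],msg_vec) then VV[0][0]++ -> VV[0]=[2, 1, 0, 3]
Event 4: SEND 0->2: VV[0][0]++ -> VV[0]=[3, 1, 0, 3], msg_vec=[3, 1, 0, 3]; VV[2]=max(VV[2],msg_vec) then VV[2][2]++ -> VV[2]=[3, 1, 1, 3]
Event 5: LOCAL 1: VV[1][1]++ -> VV[1]=[0, 2, 0, 0]
Event 3 stamp: [1, 1, 0, 3]
Event 4 stamp: [3, 1, 0, 3]
[1, 1, 0, 3] <= [3, 1, 0, 3]? True. Equal? False. Happens-before: True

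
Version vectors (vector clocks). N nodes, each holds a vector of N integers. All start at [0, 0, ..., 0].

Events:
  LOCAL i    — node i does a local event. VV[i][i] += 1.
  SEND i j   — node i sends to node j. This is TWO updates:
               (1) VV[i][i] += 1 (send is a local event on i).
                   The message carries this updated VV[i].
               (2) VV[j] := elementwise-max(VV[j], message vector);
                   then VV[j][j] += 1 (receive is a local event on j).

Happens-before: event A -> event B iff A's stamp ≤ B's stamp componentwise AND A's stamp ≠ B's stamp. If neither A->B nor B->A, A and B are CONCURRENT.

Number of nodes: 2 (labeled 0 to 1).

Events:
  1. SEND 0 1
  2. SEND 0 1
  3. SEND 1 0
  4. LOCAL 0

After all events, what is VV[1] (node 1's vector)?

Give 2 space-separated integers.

Answer: 2 3

Derivation:
Initial: VV[0]=[0, 0]
Initial: VV[1]=[0, 0]
Event 1: SEND 0->1: VV[0][0]++ -> VV[0]=[1, 0], msg_vec=[1, 0]; VV[1]=max(VV[1],msg_vec) then VV[1][1]++ -> VV[1]=[1, 1]
Event 2: SEND 0->1: VV[0][0]++ -> VV[0]=[2, 0], msg_vec=[2, 0]; VV[1]=max(VV[1],msg_vec) then VV[1][1]++ -> VV[1]=[2, 2]
Event 3: SEND 1->0: VV[1][1]++ -> VV[1]=[2, 3], msg_vec=[2, 3]; VV[0]=max(VV[0],msg_vec) then VV[0][0]++ -> VV[0]=[3, 3]
Event 4: LOCAL 0: VV[0][0]++ -> VV[0]=[4, 3]
Final vectors: VV[0]=[4, 3]; VV[1]=[2, 3]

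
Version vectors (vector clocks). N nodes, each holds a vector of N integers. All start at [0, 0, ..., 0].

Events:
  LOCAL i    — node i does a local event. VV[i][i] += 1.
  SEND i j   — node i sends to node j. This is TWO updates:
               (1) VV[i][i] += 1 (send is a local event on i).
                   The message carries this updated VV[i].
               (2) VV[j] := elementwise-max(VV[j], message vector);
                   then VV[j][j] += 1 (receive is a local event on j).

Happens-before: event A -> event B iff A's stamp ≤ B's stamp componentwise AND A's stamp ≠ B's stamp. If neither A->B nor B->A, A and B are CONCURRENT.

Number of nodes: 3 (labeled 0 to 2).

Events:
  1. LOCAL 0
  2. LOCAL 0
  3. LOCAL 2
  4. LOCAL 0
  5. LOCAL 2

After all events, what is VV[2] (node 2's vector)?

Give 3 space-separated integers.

Answer: 0 0 2

Derivation:
Initial: VV[0]=[0, 0, 0]
Initial: VV[1]=[0, 0, 0]
Initial: VV[2]=[0, 0, 0]
Event 1: LOCAL 0: VV[0][0]++ -> VV[0]=[1, 0, 0]
Event 2: LOCAL 0: VV[0][0]++ -> VV[0]=[2, 0, 0]
Event 3: LOCAL 2: VV[2][2]++ -> VV[2]=[0, 0, 1]
Event 4: LOCAL 0: VV[0][0]++ -> VV[0]=[3, 0, 0]
Event 5: LOCAL 2: VV[2][2]++ -> VV[2]=[0, 0, 2]
Final vectors: VV[0]=[3, 0, 0]; VV[1]=[0, 0, 0]; VV[2]=[0, 0, 2]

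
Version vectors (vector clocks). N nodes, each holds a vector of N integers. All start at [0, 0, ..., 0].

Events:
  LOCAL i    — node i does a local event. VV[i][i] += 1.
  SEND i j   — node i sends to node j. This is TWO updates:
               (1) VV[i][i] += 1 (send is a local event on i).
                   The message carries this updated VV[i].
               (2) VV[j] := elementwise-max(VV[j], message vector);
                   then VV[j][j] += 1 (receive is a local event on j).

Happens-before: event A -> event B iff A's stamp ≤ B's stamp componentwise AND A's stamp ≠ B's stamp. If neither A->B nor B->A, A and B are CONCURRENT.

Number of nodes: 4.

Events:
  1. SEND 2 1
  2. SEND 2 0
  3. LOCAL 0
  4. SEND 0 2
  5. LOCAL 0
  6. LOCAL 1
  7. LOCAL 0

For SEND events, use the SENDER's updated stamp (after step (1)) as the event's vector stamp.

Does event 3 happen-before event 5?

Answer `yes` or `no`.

Answer: yes

Derivation:
Initial: VV[0]=[0, 0, 0, 0]
Initial: VV[1]=[0, 0, 0, 0]
Initial: VV[2]=[0, 0, 0, 0]
Initial: VV[3]=[0, 0, 0, 0]
Event 1: SEND 2->1: VV[2][2]++ -> VV[2]=[0, 0, 1, 0], msg_vec=[0, 0, 1, 0]; VV[1]=max(VV[1],msg_vec) then VV[1][1]++ -> VV[1]=[0, 1, 1, 0]
Event 2: SEND 2->0: VV[2][2]++ -> VV[2]=[0, 0, 2, 0], msg_vec=[0, 0, 2, 0]; VV[0]=max(VV[0],msg_vec) then VV[0][0]++ -> VV[0]=[1, 0, 2, 0]
Event 3: LOCAL 0: VV[0][0]++ -> VV[0]=[2, 0, 2, 0]
Event 4: SEND 0->2: VV[0][0]++ -> VV[0]=[3, 0, 2, 0], msg_vec=[3, 0, 2, 0]; VV[2]=max(VV[2],msg_vec) then VV[2][2]++ -> VV[2]=[3, 0, 3, 0]
Event 5: LOCAL 0: VV[0][0]++ -> VV[0]=[4, 0, 2, 0]
Event 6: LOCAL 1: VV[1][1]++ -> VV[1]=[0, 2, 1, 0]
Event 7: LOCAL 0: VV[0][0]++ -> VV[0]=[5, 0, 2, 0]
Event 3 stamp: [2, 0, 2, 0]
Event 5 stamp: [4, 0, 2, 0]
[2, 0, 2, 0] <= [4, 0, 2, 0]? True. Equal? False. Happens-before: True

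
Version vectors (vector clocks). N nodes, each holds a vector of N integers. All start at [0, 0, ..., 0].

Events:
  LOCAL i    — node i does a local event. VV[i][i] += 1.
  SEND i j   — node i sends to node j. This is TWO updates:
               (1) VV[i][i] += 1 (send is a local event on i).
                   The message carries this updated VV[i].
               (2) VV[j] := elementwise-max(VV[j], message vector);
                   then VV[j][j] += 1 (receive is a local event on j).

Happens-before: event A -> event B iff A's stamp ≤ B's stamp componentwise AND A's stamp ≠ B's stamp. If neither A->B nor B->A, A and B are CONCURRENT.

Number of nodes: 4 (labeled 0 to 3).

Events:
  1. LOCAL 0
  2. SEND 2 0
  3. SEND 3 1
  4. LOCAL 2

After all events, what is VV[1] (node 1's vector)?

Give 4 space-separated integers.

Initial: VV[0]=[0, 0, 0, 0]
Initial: VV[1]=[0, 0, 0, 0]
Initial: VV[2]=[0, 0, 0, 0]
Initial: VV[3]=[0, 0, 0, 0]
Event 1: LOCAL 0: VV[0][0]++ -> VV[0]=[1, 0, 0, 0]
Event 2: SEND 2->0: VV[2][2]++ -> VV[2]=[0, 0, 1, 0], msg_vec=[0, 0, 1, 0]; VV[0]=max(VV[0],msg_vec) then VV[0][0]++ -> VV[0]=[2, 0, 1, 0]
Event 3: SEND 3->1: VV[3][3]++ -> VV[3]=[0, 0, 0, 1], msg_vec=[0, 0, 0, 1]; VV[1]=max(VV[1],msg_vec) then VV[1][1]++ -> VV[1]=[0, 1, 0, 1]
Event 4: LOCAL 2: VV[2][2]++ -> VV[2]=[0, 0, 2, 0]
Final vectors: VV[0]=[2, 0, 1, 0]; VV[1]=[0, 1, 0, 1]; VV[2]=[0, 0, 2, 0]; VV[3]=[0, 0, 0, 1]

Answer: 0 1 0 1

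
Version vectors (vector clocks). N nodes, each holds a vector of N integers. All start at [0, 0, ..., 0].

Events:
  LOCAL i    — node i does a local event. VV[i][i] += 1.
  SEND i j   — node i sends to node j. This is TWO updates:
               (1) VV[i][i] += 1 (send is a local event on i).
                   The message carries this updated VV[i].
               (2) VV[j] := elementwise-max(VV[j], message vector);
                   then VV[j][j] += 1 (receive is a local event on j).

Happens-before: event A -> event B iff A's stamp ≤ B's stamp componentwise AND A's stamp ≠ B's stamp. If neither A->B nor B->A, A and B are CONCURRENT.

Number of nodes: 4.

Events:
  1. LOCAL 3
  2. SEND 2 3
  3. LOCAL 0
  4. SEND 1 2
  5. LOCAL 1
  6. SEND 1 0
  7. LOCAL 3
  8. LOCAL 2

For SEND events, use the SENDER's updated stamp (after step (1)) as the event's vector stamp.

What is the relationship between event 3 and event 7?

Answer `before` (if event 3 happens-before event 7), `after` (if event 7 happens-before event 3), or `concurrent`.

Initial: VV[0]=[0, 0, 0, 0]
Initial: VV[1]=[0, 0, 0, 0]
Initial: VV[2]=[0, 0, 0, 0]
Initial: VV[3]=[0, 0, 0, 0]
Event 1: LOCAL 3: VV[3][3]++ -> VV[3]=[0, 0, 0, 1]
Event 2: SEND 2->3: VV[2][2]++ -> VV[2]=[0, 0, 1, 0], msg_vec=[0, 0, 1, 0]; VV[3]=max(VV[3],msg_vec) then VV[3][3]++ -> VV[3]=[0, 0, 1, 2]
Event 3: LOCAL 0: VV[0][0]++ -> VV[0]=[1, 0, 0, 0]
Event 4: SEND 1->2: VV[1][1]++ -> VV[1]=[0, 1, 0, 0], msg_vec=[0, 1, 0, 0]; VV[2]=max(VV[2],msg_vec) then VV[2][2]++ -> VV[2]=[0, 1, 2, 0]
Event 5: LOCAL 1: VV[1][1]++ -> VV[1]=[0, 2, 0, 0]
Event 6: SEND 1->0: VV[1][1]++ -> VV[1]=[0, 3, 0, 0], msg_vec=[0, 3, 0, 0]; VV[0]=max(VV[0],msg_vec) then VV[0][0]++ -> VV[0]=[2, 3, 0, 0]
Event 7: LOCAL 3: VV[3][3]++ -> VV[3]=[0, 0, 1, 3]
Event 8: LOCAL 2: VV[2][2]++ -> VV[2]=[0, 1, 3, 0]
Event 3 stamp: [1, 0, 0, 0]
Event 7 stamp: [0, 0, 1, 3]
[1, 0, 0, 0] <= [0, 0, 1, 3]? False
[0, 0, 1, 3] <= [1, 0, 0, 0]? False
Relation: concurrent

Answer: concurrent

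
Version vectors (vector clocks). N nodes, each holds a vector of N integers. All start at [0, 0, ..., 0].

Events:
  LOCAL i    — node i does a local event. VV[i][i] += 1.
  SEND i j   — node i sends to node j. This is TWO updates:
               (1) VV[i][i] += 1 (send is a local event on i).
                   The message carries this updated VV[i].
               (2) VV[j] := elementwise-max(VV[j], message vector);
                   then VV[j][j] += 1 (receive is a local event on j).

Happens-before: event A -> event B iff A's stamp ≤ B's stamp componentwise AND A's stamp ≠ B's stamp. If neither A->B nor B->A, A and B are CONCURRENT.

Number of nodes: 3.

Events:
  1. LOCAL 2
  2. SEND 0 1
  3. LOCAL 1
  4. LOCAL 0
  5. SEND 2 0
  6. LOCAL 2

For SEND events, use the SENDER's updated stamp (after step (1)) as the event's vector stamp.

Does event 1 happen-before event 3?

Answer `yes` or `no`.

Initial: VV[0]=[0, 0, 0]
Initial: VV[1]=[0, 0, 0]
Initial: VV[2]=[0, 0, 0]
Event 1: LOCAL 2: VV[2][2]++ -> VV[2]=[0, 0, 1]
Event 2: SEND 0->1: VV[0][0]++ -> VV[0]=[1, 0, 0], msg_vec=[1, 0, 0]; VV[1]=max(VV[1],msg_vec) then VV[1][1]++ -> VV[1]=[1, 1, 0]
Event 3: LOCAL 1: VV[1][1]++ -> VV[1]=[1, 2, 0]
Event 4: LOCAL 0: VV[0][0]++ -> VV[0]=[2, 0, 0]
Event 5: SEND 2->0: VV[2][2]++ -> VV[2]=[0, 0, 2], msg_vec=[0, 0, 2]; VV[0]=max(VV[0],msg_vec) then VV[0][0]++ -> VV[0]=[3, 0, 2]
Event 6: LOCAL 2: VV[2][2]++ -> VV[2]=[0, 0, 3]
Event 1 stamp: [0, 0, 1]
Event 3 stamp: [1, 2, 0]
[0, 0, 1] <= [1, 2, 0]? False. Equal? False. Happens-before: False

Answer: no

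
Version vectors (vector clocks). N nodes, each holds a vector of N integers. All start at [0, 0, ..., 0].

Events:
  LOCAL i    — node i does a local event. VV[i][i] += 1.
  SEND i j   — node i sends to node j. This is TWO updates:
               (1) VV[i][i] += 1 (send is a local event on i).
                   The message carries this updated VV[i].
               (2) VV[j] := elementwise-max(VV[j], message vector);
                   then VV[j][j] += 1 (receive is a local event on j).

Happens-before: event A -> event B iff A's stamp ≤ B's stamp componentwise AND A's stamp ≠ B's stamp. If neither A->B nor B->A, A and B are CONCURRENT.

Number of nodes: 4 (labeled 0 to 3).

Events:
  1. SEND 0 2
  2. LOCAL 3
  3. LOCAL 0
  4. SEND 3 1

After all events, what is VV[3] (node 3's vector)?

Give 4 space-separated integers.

Initial: VV[0]=[0, 0, 0, 0]
Initial: VV[1]=[0, 0, 0, 0]
Initial: VV[2]=[0, 0, 0, 0]
Initial: VV[3]=[0, 0, 0, 0]
Event 1: SEND 0->2: VV[0][0]++ -> VV[0]=[1, 0, 0, 0], msg_vec=[1, 0, 0, 0]; VV[2]=max(VV[2],msg_vec) then VV[2][2]++ -> VV[2]=[1, 0, 1, 0]
Event 2: LOCAL 3: VV[3][3]++ -> VV[3]=[0, 0, 0, 1]
Event 3: LOCAL 0: VV[0][0]++ -> VV[0]=[2, 0, 0, 0]
Event 4: SEND 3->1: VV[3][3]++ -> VV[3]=[0, 0, 0, 2], msg_vec=[0, 0, 0, 2]; VV[1]=max(VV[1],msg_vec) then VV[1][1]++ -> VV[1]=[0, 1, 0, 2]
Final vectors: VV[0]=[2, 0, 0, 0]; VV[1]=[0, 1, 0, 2]; VV[2]=[1, 0, 1, 0]; VV[3]=[0, 0, 0, 2]

Answer: 0 0 0 2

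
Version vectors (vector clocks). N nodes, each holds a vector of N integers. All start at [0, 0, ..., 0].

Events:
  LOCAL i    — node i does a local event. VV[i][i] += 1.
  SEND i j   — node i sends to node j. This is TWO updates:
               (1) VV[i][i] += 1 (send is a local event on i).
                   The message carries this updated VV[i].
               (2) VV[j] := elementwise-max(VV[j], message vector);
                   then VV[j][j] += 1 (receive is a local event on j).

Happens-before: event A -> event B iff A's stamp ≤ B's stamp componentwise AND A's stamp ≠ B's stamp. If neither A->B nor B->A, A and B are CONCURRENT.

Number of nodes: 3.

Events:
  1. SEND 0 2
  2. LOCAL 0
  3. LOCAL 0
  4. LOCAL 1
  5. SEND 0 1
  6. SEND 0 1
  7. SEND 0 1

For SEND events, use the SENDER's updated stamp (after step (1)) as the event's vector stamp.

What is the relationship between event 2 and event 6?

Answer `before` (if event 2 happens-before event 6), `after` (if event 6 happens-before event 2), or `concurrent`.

Initial: VV[0]=[0, 0, 0]
Initial: VV[1]=[0, 0, 0]
Initial: VV[2]=[0, 0, 0]
Event 1: SEND 0->2: VV[0][0]++ -> VV[0]=[1, 0, 0], msg_vec=[1, 0, 0]; VV[2]=max(VV[2],msg_vec) then VV[2][2]++ -> VV[2]=[1, 0, 1]
Event 2: LOCAL 0: VV[0][0]++ -> VV[0]=[2, 0, 0]
Event 3: LOCAL 0: VV[0][0]++ -> VV[0]=[3, 0, 0]
Event 4: LOCAL 1: VV[1][1]++ -> VV[1]=[0, 1, 0]
Event 5: SEND 0->1: VV[0][0]++ -> VV[0]=[4, 0, 0], msg_vec=[4, 0, 0]; VV[1]=max(VV[1],msg_vec) then VV[1][1]++ -> VV[1]=[4, 2, 0]
Event 6: SEND 0->1: VV[0][0]++ -> VV[0]=[5, 0, 0], msg_vec=[5, 0, 0]; VV[1]=max(VV[1],msg_vec) then VV[1][1]++ -> VV[1]=[5, 3, 0]
Event 7: SEND 0->1: VV[0][0]++ -> VV[0]=[6, 0, 0], msg_vec=[6, 0, 0]; VV[1]=max(VV[1],msg_vec) then VV[1][1]++ -> VV[1]=[6, 4, 0]
Event 2 stamp: [2, 0, 0]
Event 6 stamp: [5, 0, 0]
[2, 0, 0] <= [5, 0, 0]? True
[5, 0, 0] <= [2, 0, 0]? False
Relation: before

Answer: before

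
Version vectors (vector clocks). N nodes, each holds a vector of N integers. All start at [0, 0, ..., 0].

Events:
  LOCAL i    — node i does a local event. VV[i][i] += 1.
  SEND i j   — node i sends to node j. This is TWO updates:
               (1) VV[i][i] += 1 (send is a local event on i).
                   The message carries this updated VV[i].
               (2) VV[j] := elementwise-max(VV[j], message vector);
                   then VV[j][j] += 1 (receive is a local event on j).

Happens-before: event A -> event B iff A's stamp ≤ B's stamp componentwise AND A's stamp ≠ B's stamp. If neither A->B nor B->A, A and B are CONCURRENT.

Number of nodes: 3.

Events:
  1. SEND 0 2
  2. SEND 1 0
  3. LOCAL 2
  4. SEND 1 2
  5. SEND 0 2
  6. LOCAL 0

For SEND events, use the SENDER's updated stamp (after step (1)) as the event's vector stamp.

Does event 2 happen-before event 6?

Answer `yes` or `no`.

Initial: VV[0]=[0, 0, 0]
Initial: VV[1]=[0, 0, 0]
Initial: VV[2]=[0, 0, 0]
Event 1: SEND 0->2: VV[0][0]++ -> VV[0]=[1, 0, 0], msg_vec=[1, 0, 0]; VV[2]=max(VV[2],msg_vec) then VV[2][2]++ -> VV[2]=[1, 0, 1]
Event 2: SEND 1->0: VV[1][1]++ -> VV[1]=[0, 1, 0], msg_vec=[0, 1, 0]; VV[0]=max(VV[0],msg_vec) then VV[0][0]++ -> VV[0]=[2, 1, 0]
Event 3: LOCAL 2: VV[2][2]++ -> VV[2]=[1, 0, 2]
Event 4: SEND 1->2: VV[1][1]++ -> VV[1]=[0, 2, 0], msg_vec=[0, 2, 0]; VV[2]=max(VV[2],msg_vec) then VV[2][2]++ -> VV[2]=[1, 2, 3]
Event 5: SEND 0->2: VV[0][0]++ -> VV[0]=[3, 1, 0], msg_vec=[3, 1, 0]; VV[2]=max(VV[2],msg_vec) then VV[2][2]++ -> VV[2]=[3, 2, 4]
Event 6: LOCAL 0: VV[0][0]++ -> VV[0]=[4, 1, 0]
Event 2 stamp: [0, 1, 0]
Event 6 stamp: [4, 1, 0]
[0, 1, 0] <= [4, 1, 0]? True. Equal? False. Happens-before: True

Answer: yes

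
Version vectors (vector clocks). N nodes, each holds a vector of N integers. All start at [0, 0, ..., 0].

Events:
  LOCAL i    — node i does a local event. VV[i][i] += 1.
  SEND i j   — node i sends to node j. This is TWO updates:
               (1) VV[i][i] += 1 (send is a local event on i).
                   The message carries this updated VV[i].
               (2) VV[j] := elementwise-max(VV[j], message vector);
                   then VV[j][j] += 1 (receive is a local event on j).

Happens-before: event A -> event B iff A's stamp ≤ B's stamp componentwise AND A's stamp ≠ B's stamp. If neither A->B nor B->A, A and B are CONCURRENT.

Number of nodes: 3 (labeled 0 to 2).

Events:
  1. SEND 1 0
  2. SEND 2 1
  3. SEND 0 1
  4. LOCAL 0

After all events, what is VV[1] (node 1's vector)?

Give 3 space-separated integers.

Answer: 2 3 1

Derivation:
Initial: VV[0]=[0, 0, 0]
Initial: VV[1]=[0, 0, 0]
Initial: VV[2]=[0, 0, 0]
Event 1: SEND 1->0: VV[1][1]++ -> VV[1]=[0, 1, 0], msg_vec=[0, 1, 0]; VV[0]=max(VV[0],msg_vec) then VV[0][0]++ -> VV[0]=[1, 1, 0]
Event 2: SEND 2->1: VV[2][2]++ -> VV[2]=[0, 0, 1], msg_vec=[0, 0, 1]; VV[1]=max(VV[1],msg_vec) then VV[1][1]++ -> VV[1]=[0, 2, 1]
Event 3: SEND 0->1: VV[0][0]++ -> VV[0]=[2, 1, 0], msg_vec=[2, 1, 0]; VV[1]=max(VV[1],msg_vec) then VV[1][1]++ -> VV[1]=[2, 3, 1]
Event 4: LOCAL 0: VV[0][0]++ -> VV[0]=[3, 1, 0]
Final vectors: VV[0]=[3, 1, 0]; VV[1]=[2, 3, 1]; VV[2]=[0, 0, 1]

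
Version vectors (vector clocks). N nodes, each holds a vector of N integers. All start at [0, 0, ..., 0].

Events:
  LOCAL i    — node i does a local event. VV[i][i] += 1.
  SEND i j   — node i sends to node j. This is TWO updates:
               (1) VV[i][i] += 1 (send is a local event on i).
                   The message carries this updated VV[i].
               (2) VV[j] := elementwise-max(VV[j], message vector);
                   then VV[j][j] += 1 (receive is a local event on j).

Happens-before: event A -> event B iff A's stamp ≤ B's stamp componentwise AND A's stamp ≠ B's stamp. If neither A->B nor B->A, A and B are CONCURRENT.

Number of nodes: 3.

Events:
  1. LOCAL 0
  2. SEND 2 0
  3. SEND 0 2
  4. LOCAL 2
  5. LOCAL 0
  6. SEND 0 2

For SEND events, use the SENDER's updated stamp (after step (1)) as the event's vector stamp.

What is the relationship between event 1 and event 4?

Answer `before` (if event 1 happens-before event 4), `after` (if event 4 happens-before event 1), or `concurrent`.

Answer: before

Derivation:
Initial: VV[0]=[0, 0, 0]
Initial: VV[1]=[0, 0, 0]
Initial: VV[2]=[0, 0, 0]
Event 1: LOCAL 0: VV[0][0]++ -> VV[0]=[1, 0, 0]
Event 2: SEND 2->0: VV[2][2]++ -> VV[2]=[0, 0, 1], msg_vec=[0, 0, 1]; VV[0]=max(VV[0],msg_vec) then VV[0][0]++ -> VV[0]=[2, 0, 1]
Event 3: SEND 0->2: VV[0][0]++ -> VV[0]=[3, 0, 1], msg_vec=[3, 0, 1]; VV[2]=max(VV[2],msg_vec) then VV[2][2]++ -> VV[2]=[3, 0, 2]
Event 4: LOCAL 2: VV[2][2]++ -> VV[2]=[3, 0, 3]
Event 5: LOCAL 0: VV[0][0]++ -> VV[0]=[4, 0, 1]
Event 6: SEND 0->2: VV[0][0]++ -> VV[0]=[5, 0, 1], msg_vec=[5, 0, 1]; VV[2]=max(VV[2],msg_vec) then VV[2][2]++ -> VV[2]=[5, 0, 4]
Event 1 stamp: [1, 0, 0]
Event 4 stamp: [3, 0, 3]
[1, 0, 0] <= [3, 0, 3]? True
[3, 0, 3] <= [1, 0, 0]? False
Relation: before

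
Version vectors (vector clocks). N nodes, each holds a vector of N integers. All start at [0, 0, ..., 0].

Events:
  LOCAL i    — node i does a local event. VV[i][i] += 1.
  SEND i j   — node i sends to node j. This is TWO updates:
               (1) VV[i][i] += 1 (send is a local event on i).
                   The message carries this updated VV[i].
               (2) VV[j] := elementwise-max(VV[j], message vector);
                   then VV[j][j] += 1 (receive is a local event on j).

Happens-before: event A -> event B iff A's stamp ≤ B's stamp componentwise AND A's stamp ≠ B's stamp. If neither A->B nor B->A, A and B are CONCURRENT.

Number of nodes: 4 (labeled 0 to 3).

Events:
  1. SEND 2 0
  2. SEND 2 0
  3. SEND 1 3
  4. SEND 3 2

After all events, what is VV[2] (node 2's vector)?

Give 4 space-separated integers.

Answer: 0 1 3 2

Derivation:
Initial: VV[0]=[0, 0, 0, 0]
Initial: VV[1]=[0, 0, 0, 0]
Initial: VV[2]=[0, 0, 0, 0]
Initial: VV[3]=[0, 0, 0, 0]
Event 1: SEND 2->0: VV[2][2]++ -> VV[2]=[0, 0, 1, 0], msg_vec=[0, 0, 1, 0]; VV[0]=max(VV[0],msg_vec) then VV[0][0]++ -> VV[0]=[1, 0, 1, 0]
Event 2: SEND 2->0: VV[2][2]++ -> VV[2]=[0, 0, 2, 0], msg_vec=[0, 0, 2, 0]; VV[0]=max(VV[0],msg_vec) then VV[0][0]++ -> VV[0]=[2, 0, 2, 0]
Event 3: SEND 1->3: VV[1][1]++ -> VV[1]=[0, 1, 0, 0], msg_vec=[0, 1, 0, 0]; VV[3]=max(VV[3],msg_vec) then VV[3][3]++ -> VV[3]=[0, 1, 0, 1]
Event 4: SEND 3->2: VV[3][3]++ -> VV[3]=[0, 1, 0, 2], msg_vec=[0, 1, 0, 2]; VV[2]=max(VV[2],msg_vec) then VV[2][2]++ -> VV[2]=[0, 1, 3, 2]
Final vectors: VV[0]=[2, 0, 2, 0]; VV[1]=[0, 1, 0, 0]; VV[2]=[0, 1, 3, 2]; VV[3]=[0, 1, 0, 2]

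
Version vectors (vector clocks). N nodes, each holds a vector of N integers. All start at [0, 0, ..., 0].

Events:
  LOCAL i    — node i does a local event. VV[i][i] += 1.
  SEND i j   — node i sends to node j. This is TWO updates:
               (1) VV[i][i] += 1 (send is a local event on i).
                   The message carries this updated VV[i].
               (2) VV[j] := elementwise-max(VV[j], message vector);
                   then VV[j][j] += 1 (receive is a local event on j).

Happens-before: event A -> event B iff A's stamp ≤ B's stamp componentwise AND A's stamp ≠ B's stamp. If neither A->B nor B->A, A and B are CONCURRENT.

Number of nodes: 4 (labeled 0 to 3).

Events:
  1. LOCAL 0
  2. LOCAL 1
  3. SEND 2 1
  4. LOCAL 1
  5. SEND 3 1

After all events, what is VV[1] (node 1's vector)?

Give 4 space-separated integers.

Initial: VV[0]=[0, 0, 0, 0]
Initial: VV[1]=[0, 0, 0, 0]
Initial: VV[2]=[0, 0, 0, 0]
Initial: VV[3]=[0, 0, 0, 0]
Event 1: LOCAL 0: VV[0][0]++ -> VV[0]=[1, 0, 0, 0]
Event 2: LOCAL 1: VV[1][1]++ -> VV[1]=[0, 1, 0, 0]
Event 3: SEND 2->1: VV[2][2]++ -> VV[2]=[0, 0, 1, 0], msg_vec=[0, 0, 1, 0]; VV[1]=max(VV[1],msg_vec) then VV[1][1]++ -> VV[1]=[0, 2, 1, 0]
Event 4: LOCAL 1: VV[1][1]++ -> VV[1]=[0, 3, 1, 0]
Event 5: SEND 3->1: VV[3][3]++ -> VV[3]=[0, 0, 0, 1], msg_vec=[0, 0, 0, 1]; VV[1]=max(VV[1],msg_vec) then VV[1][1]++ -> VV[1]=[0, 4, 1, 1]
Final vectors: VV[0]=[1, 0, 0, 0]; VV[1]=[0, 4, 1, 1]; VV[2]=[0, 0, 1, 0]; VV[3]=[0, 0, 0, 1]

Answer: 0 4 1 1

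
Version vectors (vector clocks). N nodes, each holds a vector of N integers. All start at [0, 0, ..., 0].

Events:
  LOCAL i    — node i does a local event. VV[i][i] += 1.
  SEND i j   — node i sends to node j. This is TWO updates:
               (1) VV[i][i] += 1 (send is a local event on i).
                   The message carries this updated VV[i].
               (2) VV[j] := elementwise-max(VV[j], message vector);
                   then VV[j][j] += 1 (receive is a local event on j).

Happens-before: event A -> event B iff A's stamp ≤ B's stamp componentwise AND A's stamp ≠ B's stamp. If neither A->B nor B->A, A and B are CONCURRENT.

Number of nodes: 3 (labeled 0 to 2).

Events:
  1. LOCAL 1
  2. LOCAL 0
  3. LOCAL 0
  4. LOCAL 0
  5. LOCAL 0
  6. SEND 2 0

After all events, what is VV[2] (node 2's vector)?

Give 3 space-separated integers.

Answer: 0 0 1

Derivation:
Initial: VV[0]=[0, 0, 0]
Initial: VV[1]=[0, 0, 0]
Initial: VV[2]=[0, 0, 0]
Event 1: LOCAL 1: VV[1][1]++ -> VV[1]=[0, 1, 0]
Event 2: LOCAL 0: VV[0][0]++ -> VV[0]=[1, 0, 0]
Event 3: LOCAL 0: VV[0][0]++ -> VV[0]=[2, 0, 0]
Event 4: LOCAL 0: VV[0][0]++ -> VV[0]=[3, 0, 0]
Event 5: LOCAL 0: VV[0][0]++ -> VV[0]=[4, 0, 0]
Event 6: SEND 2->0: VV[2][2]++ -> VV[2]=[0, 0, 1], msg_vec=[0, 0, 1]; VV[0]=max(VV[0],msg_vec) then VV[0][0]++ -> VV[0]=[5, 0, 1]
Final vectors: VV[0]=[5, 0, 1]; VV[1]=[0, 1, 0]; VV[2]=[0, 0, 1]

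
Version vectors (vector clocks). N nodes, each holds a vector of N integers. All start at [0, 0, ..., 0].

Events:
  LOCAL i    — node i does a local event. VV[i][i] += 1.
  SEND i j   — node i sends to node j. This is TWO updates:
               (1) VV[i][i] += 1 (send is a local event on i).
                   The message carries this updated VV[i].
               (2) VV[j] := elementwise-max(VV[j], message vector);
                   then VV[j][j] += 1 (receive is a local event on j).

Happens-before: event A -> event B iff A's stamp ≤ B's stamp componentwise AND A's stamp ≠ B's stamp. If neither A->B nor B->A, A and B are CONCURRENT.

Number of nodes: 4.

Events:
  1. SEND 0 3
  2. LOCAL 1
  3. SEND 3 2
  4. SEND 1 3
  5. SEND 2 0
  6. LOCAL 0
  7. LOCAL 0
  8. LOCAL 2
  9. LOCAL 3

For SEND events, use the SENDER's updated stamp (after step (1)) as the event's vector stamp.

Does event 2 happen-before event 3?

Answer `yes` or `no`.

Initial: VV[0]=[0, 0, 0, 0]
Initial: VV[1]=[0, 0, 0, 0]
Initial: VV[2]=[0, 0, 0, 0]
Initial: VV[3]=[0, 0, 0, 0]
Event 1: SEND 0->3: VV[0][0]++ -> VV[0]=[1, 0, 0, 0], msg_vec=[1, 0, 0, 0]; VV[3]=max(VV[3],msg_vec) then VV[3][3]++ -> VV[3]=[1, 0, 0, 1]
Event 2: LOCAL 1: VV[1][1]++ -> VV[1]=[0, 1, 0, 0]
Event 3: SEND 3->2: VV[3][3]++ -> VV[3]=[1, 0, 0, 2], msg_vec=[1, 0, 0, 2]; VV[2]=max(VV[2],msg_vec) then VV[2][2]++ -> VV[2]=[1, 0, 1, 2]
Event 4: SEND 1->3: VV[1][1]++ -> VV[1]=[0, 2, 0, 0], msg_vec=[0, 2, 0, 0]; VV[3]=max(VV[3],msg_vec) then VV[3][3]++ -> VV[3]=[1, 2, 0, 3]
Event 5: SEND 2->0: VV[2][2]++ -> VV[2]=[1, 0, 2, 2], msg_vec=[1, 0, 2, 2]; VV[0]=max(VV[0],msg_vec) then VV[0][0]++ -> VV[0]=[2, 0, 2, 2]
Event 6: LOCAL 0: VV[0][0]++ -> VV[0]=[3, 0, 2, 2]
Event 7: LOCAL 0: VV[0][0]++ -> VV[0]=[4, 0, 2, 2]
Event 8: LOCAL 2: VV[2][2]++ -> VV[2]=[1, 0, 3, 2]
Event 9: LOCAL 3: VV[3][3]++ -> VV[3]=[1, 2, 0, 4]
Event 2 stamp: [0, 1, 0, 0]
Event 3 stamp: [1, 0, 0, 2]
[0, 1, 0, 0] <= [1, 0, 0, 2]? False. Equal? False. Happens-before: False

Answer: no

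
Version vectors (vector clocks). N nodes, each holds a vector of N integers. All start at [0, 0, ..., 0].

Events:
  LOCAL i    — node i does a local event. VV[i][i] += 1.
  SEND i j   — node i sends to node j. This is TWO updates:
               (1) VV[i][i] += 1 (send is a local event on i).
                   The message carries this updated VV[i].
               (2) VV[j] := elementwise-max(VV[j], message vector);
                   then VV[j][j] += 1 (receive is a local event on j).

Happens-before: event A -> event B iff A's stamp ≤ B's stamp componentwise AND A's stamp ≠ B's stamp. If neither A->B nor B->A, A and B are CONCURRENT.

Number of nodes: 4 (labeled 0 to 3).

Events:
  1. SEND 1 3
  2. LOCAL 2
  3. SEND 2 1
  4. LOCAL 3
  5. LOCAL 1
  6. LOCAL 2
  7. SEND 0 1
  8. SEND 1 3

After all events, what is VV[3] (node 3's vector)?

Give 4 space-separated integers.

Initial: VV[0]=[0, 0, 0, 0]
Initial: VV[1]=[0, 0, 0, 0]
Initial: VV[2]=[0, 0, 0, 0]
Initial: VV[3]=[0, 0, 0, 0]
Event 1: SEND 1->3: VV[1][1]++ -> VV[1]=[0, 1, 0, 0], msg_vec=[0, 1, 0, 0]; VV[3]=max(VV[3],msg_vec) then VV[3][3]++ -> VV[3]=[0, 1, 0, 1]
Event 2: LOCAL 2: VV[2][2]++ -> VV[2]=[0, 0, 1, 0]
Event 3: SEND 2->1: VV[2][2]++ -> VV[2]=[0, 0, 2, 0], msg_vec=[0, 0, 2, 0]; VV[1]=max(VV[1],msg_vec) then VV[1][1]++ -> VV[1]=[0, 2, 2, 0]
Event 4: LOCAL 3: VV[3][3]++ -> VV[3]=[0, 1, 0, 2]
Event 5: LOCAL 1: VV[1][1]++ -> VV[1]=[0, 3, 2, 0]
Event 6: LOCAL 2: VV[2][2]++ -> VV[2]=[0, 0, 3, 0]
Event 7: SEND 0->1: VV[0][0]++ -> VV[0]=[1, 0, 0, 0], msg_vec=[1, 0, 0, 0]; VV[1]=max(VV[1],msg_vec) then VV[1][1]++ -> VV[1]=[1, 4, 2, 0]
Event 8: SEND 1->3: VV[1][1]++ -> VV[1]=[1, 5, 2, 0], msg_vec=[1, 5, 2, 0]; VV[3]=max(VV[3],msg_vec) then VV[3][3]++ -> VV[3]=[1, 5, 2, 3]
Final vectors: VV[0]=[1, 0, 0, 0]; VV[1]=[1, 5, 2, 0]; VV[2]=[0, 0, 3, 0]; VV[3]=[1, 5, 2, 3]

Answer: 1 5 2 3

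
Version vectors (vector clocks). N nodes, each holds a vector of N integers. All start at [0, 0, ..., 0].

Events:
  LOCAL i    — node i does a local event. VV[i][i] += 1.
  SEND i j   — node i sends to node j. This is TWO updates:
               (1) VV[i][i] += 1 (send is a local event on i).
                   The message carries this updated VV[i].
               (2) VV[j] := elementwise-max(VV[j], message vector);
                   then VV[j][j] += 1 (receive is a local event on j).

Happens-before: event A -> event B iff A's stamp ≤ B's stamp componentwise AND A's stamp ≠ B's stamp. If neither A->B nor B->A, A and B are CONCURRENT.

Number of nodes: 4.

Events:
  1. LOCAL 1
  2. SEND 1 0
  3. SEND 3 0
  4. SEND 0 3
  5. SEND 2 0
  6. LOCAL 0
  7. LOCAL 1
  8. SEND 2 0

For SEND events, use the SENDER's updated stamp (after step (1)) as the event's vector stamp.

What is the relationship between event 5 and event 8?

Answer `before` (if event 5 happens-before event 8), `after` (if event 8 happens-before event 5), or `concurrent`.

Initial: VV[0]=[0, 0, 0, 0]
Initial: VV[1]=[0, 0, 0, 0]
Initial: VV[2]=[0, 0, 0, 0]
Initial: VV[3]=[0, 0, 0, 0]
Event 1: LOCAL 1: VV[1][1]++ -> VV[1]=[0, 1, 0, 0]
Event 2: SEND 1->0: VV[1][1]++ -> VV[1]=[0, 2, 0, 0], msg_vec=[0, 2, 0, 0]; VV[0]=max(VV[0],msg_vec) then VV[0][0]++ -> VV[0]=[1, 2, 0, 0]
Event 3: SEND 3->0: VV[3][3]++ -> VV[3]=[0, 0, 0, 1], msg_vec=[0, 0, 0, 1]; VV[0]=max(VV[0],msg_vec) then VV[0][0]++ -> VV[0]=[2, 2, 0, 1]
Event 4: SEND 0->3: VV[0][0]++ -> VV[0]=[3, 2, 0, 1], msg_vec=[3, 2, 0, 1]; VV[3]=max(VV[3],msg_vec) then VV[3][3]++ -> VV[3]=[3, 2, 0, 2]
Event 5: SEND 2->0: VV[2][2]++ -> VV[2]=[0, 0, 1, 0], msg_vec=[0, 0, 1, 0]; VV[0]=max(VV[0],msg_vec) then VV[0][0]++ -> VV[0]=[4, 2, 1, 1]
Event 6: LOCAL 0: VV[0][0]++ -> VV[0]=[5, 2, 1, 1]
Event 7: LOCAL 1: VV[1][1]++ -> VV[1]=[0, 3, 0, 0]
Event 8: SEND 2->0: VV[2][2]++ -> VV[2]=[0, 0, 2, 0], msg_vec=[0, 0, 2, 0]; VV[0]=max(VV[0],msg_vec) then VV[0][0]++ -> VV[0]=[6, 2, 2, 1]
Event 5 stamp: [0, 0, 1, 0]
Event 8 stamp: [0, 0, 2, 0]
[0, 0, 1, 0] <= [0, 0, 2, 0]? True
[0, 0, 2, 0] <= [0, 0, 1, 0]? False
Relation: before

Answer: before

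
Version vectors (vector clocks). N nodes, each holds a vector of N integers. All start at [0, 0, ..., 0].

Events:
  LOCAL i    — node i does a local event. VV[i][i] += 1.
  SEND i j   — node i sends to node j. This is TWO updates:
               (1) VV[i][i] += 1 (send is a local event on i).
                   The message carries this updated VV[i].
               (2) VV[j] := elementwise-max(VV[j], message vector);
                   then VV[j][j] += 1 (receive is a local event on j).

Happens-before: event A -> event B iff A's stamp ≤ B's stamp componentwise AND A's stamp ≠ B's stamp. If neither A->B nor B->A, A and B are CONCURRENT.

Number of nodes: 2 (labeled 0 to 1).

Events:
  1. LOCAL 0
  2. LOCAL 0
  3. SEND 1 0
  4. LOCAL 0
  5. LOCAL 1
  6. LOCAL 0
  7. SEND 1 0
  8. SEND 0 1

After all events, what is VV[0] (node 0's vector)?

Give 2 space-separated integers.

Initial: VV[0]=[0, 0]
Initial: VV[1]=[0, 0]
Event 1: LOCAL 0: VV[0][0]++ -> VV[0]=[1, 0]
Event 2: LOCAL 0: VV[0][0]++ -> VV[0]=[2, 0]
Event 3: SEND 1->0: VV[1][1]++ -> VV[1]=[0, 1], msg_vec=[0, 1]; VV[0]=max(VV[0],msg_vec) then VV[0][0]++ -> VV[0]=[3, 1]
Event 4: LOCAL 0: VV[0][0]++ -> VV[0]=[4, 1]
Event 5: LOCAL 1: VV[1][1]++ -> VV[1]=[0, 2]
Event 6: LOCAL 0: VV[0][0]++ -> VV[0]=[5, 1]
Event 7: SEND 1->0: VV[1][1]++ -> VV[1]=[0, 3], msg_vec=[0, 3]; VV[0]=max(VV[0],msg_vec) then VV[0][0]++ -> VV[0]=[6, 3]
Event 8: SEND 0->1: VV[0][0]++ -> VV[0]=[7, 3], msg_vec=[7, 3]; VV[1]=max(VV[1],msg_vec) then VV[1][1]++ -> VV[1]=[7, 4]
Final vectors: VV[0]=[7, 3]; VV[1]=[7, 4]

Answer: 7 3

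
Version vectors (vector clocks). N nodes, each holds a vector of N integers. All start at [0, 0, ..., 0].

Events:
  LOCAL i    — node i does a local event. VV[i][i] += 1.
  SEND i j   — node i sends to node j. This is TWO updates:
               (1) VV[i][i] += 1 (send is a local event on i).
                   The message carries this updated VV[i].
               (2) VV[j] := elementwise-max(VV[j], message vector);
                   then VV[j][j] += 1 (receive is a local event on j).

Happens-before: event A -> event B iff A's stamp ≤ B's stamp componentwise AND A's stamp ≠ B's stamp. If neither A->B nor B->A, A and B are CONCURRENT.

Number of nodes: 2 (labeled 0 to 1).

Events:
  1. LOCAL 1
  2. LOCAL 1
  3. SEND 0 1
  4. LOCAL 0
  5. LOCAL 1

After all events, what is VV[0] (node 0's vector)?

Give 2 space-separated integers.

Answer: 2 0

Derivation:
Initial: VV[0]=[0, 0]
Initial: VV[1]=[0, 0]
Event 1: LOCAL 1: VV[1][1]++ -> VV[1]=[0, 1]
Event 2: LOCAL 1: VV[1][1]++ -> VV[1]=[0, 2]
Event 3: SEND 0->1: VV[0][0]++ -> VV[0]=[1, 0], msg_vec=[1, 0]; VV[1]=max(VV[1],msg_vec) then VV[1][1]++ -> VV[1]=[1, 3]
Event 4: LOCAL 0: VV[0][0]++ -> VV[0]=[2, 0]
Event 5: LOCAL 1: VV[1][1]++ -> VV[1]=[1, 4]
Final vectors: VV[0]=[2, 0]; VV[1]=[1, 4]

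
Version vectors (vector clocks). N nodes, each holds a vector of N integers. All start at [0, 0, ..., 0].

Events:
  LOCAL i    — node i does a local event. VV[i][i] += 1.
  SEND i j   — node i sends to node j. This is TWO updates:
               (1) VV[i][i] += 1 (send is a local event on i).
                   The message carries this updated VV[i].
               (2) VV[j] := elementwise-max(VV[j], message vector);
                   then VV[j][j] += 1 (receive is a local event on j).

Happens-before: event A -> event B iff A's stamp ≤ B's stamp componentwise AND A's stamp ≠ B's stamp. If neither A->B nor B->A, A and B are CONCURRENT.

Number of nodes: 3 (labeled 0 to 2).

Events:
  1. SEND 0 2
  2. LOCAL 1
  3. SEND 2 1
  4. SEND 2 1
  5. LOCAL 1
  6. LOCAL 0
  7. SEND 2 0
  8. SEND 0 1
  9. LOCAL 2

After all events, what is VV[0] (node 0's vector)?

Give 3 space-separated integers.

Initial: VV[0]=[0, 0, 0]
Initial: VV[1]=[0, 0, 0]
Initial: VV[2]=[0, 0, 0]
Event 1: SEND 0->2: VV[0][0]++ -> VV[0]=[1, 0, 0], msg_vec=[1, 0, 0]; VV[2]=max(VV[2],msg_vec) then VV[2][2]++ -> VV[2]=[1, 0, 1]
Event 2: LOCAL 1: VV[1][1]++ -> VV[1]=[0, 1, 0]
Event 3: SEND 2->1: VV[2][2]++ -> VV[2]=[1, 0, 2], msg_vec=[1, 0, 2]; VV[1]=max(VV[1],msg_vec) then VV[1][1]++ -> VV[1]=[1, 2, 2]
Event 4: SEND 2->1: VV[2][2]++ -> VV[2]=[1, 0, 3], msg_vec=[1, 0, 3]; VV[1]=max(VV[1],msg_vec) then VV[1][1]++ -> VV[1]=[1, 3, 3]
Event 5: LOCAL 1: VV[1][1]++ -> VV[1]=[1, 4, 3]
Event 6: LOCAL 0: VV[0][0]++ -> VV[0]=[2, 0, 0]
Event 7: SEND 2->0: VV[2][2]++ -> VV[2]=[1, 0, 4], msg_vec=[1, 0, 4]; VV[0]=max(VV[0],msg_vec) then VV[0][0]++ -> VV[0]=[3, 0, 4]
Event 8: SEND 0->1: VV[0][0]++ -> VV[0]=[4, 0, 4], msg_vec=[4, 0, 4]; VV[1]=max(VV[1],msg_vec) then VV[1][1]++ -> VV[1]=[4, 5, 4]
Event 9: LOCAL 2: VV[2][2]++ -> VV[2]=[1, 0, 5]
Final vectors: VV[0]=[4, 0, 4]; VV[1]=[4, 5, 4]; VV[2]=[1, 0, 5]

Answer: 4 0 4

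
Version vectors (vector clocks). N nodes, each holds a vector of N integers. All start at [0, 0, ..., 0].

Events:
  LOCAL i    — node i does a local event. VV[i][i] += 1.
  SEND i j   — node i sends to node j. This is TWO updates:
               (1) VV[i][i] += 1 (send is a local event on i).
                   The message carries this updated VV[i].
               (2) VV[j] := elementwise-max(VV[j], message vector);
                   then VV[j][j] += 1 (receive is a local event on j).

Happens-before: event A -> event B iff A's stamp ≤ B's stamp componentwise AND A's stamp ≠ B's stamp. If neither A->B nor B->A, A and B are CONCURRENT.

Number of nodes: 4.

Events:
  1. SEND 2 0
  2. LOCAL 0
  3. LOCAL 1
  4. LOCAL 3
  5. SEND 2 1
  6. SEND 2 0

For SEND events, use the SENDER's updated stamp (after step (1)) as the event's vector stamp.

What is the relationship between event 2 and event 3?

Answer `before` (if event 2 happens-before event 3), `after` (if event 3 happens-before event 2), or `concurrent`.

Initial: VV[0]=[0, 0, 0, 0]
Initial: VV[1]=[0, 0, 0, 0]
Initial: VV[2]=[0, 0, 0, 0]
Initial: VV[3]=[0, 0, 0, 0]
Event 1: SEND 2->0: VV[2][2]++ -> VV[2]=[0, 0, 1, 0], msg_vec=[0, 0, 1, 0]; VV[0]=max(VV[0],msg_vec) then VV[0][0]++ -> VV[0]=[1, 0, 1, 0]
Event 2: LOCAL 0: VV[0][0]++ -> VV[0]=[2, 0, 1, 0]
Event 3: LOCAL 1: VV[1][1]++ -> VV[1]=[0, 1, 0, 0]
Event 4: LOCAL 3: VV[3][3]++ -> VV[3]=[0, 0, 0, 1]
Event 5: SEND 2->1: VV[2][2]++ -> VV[2]=[0, 0, 2, 0], msg_vec=[0, 0, 2, 0]; VV[1]=max(VV[1],msg_vec) then VV[1][1]++ -> VV[1]=[0, 2, 2, 0]
Event 6: SEND 2->0: VV[2][2]++ -> VV[2]=[0, 0, 3, 0], msg_vec=[0, 0, 3, 0]; VV[0]=max(VV[0],msg_vec) then VV[0][0]++ -> VV[0]=[3, 0, 3, 0]
Event 2 stamp: [2, 0, 1, 0]
Event 3 stamp: [0, 1, 0, 0]
[2, 0, 1, 0] <= [0, 1, 0, 0]? False
[0, 1, 0, 0] <= [2, 0, 1, 0]? False
Relation: concurrent

Answer: concurrent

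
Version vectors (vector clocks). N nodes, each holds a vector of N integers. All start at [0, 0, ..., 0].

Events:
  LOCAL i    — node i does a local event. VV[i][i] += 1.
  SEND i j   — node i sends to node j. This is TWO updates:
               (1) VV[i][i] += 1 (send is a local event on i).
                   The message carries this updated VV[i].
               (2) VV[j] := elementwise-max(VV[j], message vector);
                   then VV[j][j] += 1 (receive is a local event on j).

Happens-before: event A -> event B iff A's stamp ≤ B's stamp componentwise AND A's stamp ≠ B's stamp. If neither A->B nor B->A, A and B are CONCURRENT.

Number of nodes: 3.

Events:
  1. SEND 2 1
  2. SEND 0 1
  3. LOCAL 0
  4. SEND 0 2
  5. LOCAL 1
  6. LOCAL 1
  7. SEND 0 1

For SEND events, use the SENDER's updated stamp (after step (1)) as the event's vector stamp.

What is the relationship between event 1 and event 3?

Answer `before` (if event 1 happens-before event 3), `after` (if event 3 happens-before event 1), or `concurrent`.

Answer: concurrent

Derivation:
Initial: VV[0]=[0, 0, 0]
Initial: VV[1]=[0, 0, 0]
Initial: VV[2]=[0, 0, 0]
Event 1: SEND 2->1: VV[2][2]++ -> VV[2]=[0, 0, 1], msg_vec=[0, 0, 1]; VV[1]=max(VV[1],msg_vec) then VV[1][1]++ -> VV[1]=[0, 1, 1]
Event 2: SEND 0->1: VV[0][0]++ -> VV[0]=[1, 0, 0], msg_vec=[1, 0, 0]; VV[1]=max(VV[1],msg_vec) then VV[1][1]++ -> VV[1]=[1, 2, 1]
Event 3: LOCAL 0: VV[0][0]++ -> VV[0]=[2, 0, 0]
Event 4: SEND 0->2: VV[0][0]++ -> VV[0]=[3, 0, 0], msg_vec=[3, 0, 0]; VV[2]=max(VV[2],msg_vec) then VV[2][2]++ -> VV[2]=[3, 0, 2]
Event 5: LOCAL 1: VV[1][1]++ -> VV[1]=[1, 3, 1]
Event 6: LOCAL 1: VV[1][1]++ -> VV[1]=[1, 4, 1]
Event 7: SEND 0->1: VV[0][0]++ -> VV[0]=[4, 0, 0], msg_vec=[4, 0, 0]; VV[1]=max(VV[1],msg_vec) then VV[1][1]++ -> VV[1]=[4, 5, 1]
Event 1 stamp: [0, 0, 1]
Event 3 stamp: [2, 0, 0]
[0, 0, 1] <= [2, 0, 0]? False
[2, 0, 0] <= [0, 0, 1]? False
Relation: concurrent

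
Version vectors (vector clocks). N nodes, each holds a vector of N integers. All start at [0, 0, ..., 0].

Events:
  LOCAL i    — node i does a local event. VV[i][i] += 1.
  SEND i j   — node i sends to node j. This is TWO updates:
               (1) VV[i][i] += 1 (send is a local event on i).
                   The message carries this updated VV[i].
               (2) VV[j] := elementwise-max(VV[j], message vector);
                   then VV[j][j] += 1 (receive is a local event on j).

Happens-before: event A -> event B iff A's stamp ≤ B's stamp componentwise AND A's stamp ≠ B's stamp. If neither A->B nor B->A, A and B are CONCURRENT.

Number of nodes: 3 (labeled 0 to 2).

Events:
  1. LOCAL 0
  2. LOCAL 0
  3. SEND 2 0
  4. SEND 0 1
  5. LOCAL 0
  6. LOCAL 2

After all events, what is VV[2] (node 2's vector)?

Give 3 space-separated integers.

Answer: 0 0 2

Derivation:
Initial: VV[0]=[0, 0, 0]
Initial: VV[1]=[0, 0, 0]
Initial: VV[2]=[0, 0, 0]
Event 1: LOCAL 0: VV[0][0]++ -> VV[0]=[1, 0, 0]
Event 2: LOCAL 0: VV[0][0]++ -> VV[0]=[2, 0, 0]
Event 3: SEND 2->0: VV[2][2]++ -> VV[2]=[0, 0, 1], msg_vec=[0, 0, 1]; VV[0]=max(VV[0],msg_vec) then VV[0][0]++ -> VV[0]=[3, 0, 1]
Event 4: SEND 0->1: VV[0][0]++ -> VV[0]=[4, 0, 1], msg_vec=[4, 0, 1]; VV[1]=max(VV[1],msg_vec) then VV[1][1]++ -> VV[1]=[4, 1, 1]
Event 5: LOCAL 0: VV[0][0]++ -> VV[0]=[5, 0, 1]
Event 6: LOCAL 2: VV[2][2]++ -> VV[2]=[0, 0, 2]
Final vectors: VV[0]=[5, 0, 1]; VV[1]=[4, 1, 1]; VV[2]=[0, 0, 2]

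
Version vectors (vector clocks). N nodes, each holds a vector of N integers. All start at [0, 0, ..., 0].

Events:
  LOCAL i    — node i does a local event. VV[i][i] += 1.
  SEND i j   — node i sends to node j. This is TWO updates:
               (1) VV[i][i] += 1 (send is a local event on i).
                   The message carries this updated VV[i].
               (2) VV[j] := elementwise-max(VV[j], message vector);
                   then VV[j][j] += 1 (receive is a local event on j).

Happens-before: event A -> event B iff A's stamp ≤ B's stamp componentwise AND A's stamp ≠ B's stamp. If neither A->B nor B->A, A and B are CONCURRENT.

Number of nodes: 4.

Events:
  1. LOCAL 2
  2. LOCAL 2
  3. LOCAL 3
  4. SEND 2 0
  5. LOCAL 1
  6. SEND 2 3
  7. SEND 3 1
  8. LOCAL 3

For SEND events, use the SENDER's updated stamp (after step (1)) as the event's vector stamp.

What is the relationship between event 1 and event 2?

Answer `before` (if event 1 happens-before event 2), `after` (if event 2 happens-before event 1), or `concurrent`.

Answer: before

Derivation:
Initial: VV[0]=[0, 0, 0, 0]
Initial: VV[1]=[0, 0, 0, 0]
Initial: VV[2]=[0, 0, 0, 0]
Initial: VV[3]=[0, 0, 0, 0]
Event 1: LOCAL 2: VV[2][2]++ -> VV[2]=[0, 0, 1, 0]
Event 2: LOCAL 2: VV[2][2]++ -> VV[2]=[0, 0, 2, 0]
Event 3: LOCAL 3: VV[3][3]++ -> VV[3]=[0, 0, 0, 1]
Event 4: SEND 2->0: VV[2][2]++ -> VV[2]=[0, 0, 3, 0], msg_vec=[0, 0, 3, 0]; VV[0]=max(VV[0],msg_vec) then VV[0][0]++ -> VV[0]=[1, 0, 3, 0]
Event 5: LOCAL 1: VV[1][1]++ -> VV[1]=[0, 1, 0, 0]
Event 6: SEND 2->3: VV[2][2]++ -> VV[2]=[0, 0, 4, 0], msg_vec=[0, 0, 4, 0]; VV[3]=max(VV[3],msg_vec) then VV[3][3]++ -> VV[3]=[0, 0, 4, 2]
Event 7: SEND 3->1: VV[3][3]++ -> VV[3]=[0, 0, 4, 3], msg_vec=[0, 0, 4, 3]; VV[1]=max(VV[1],msg_vec) then VV[1][1]++ -> VV[1]=[0, 2, 4, 3]
Event 8: LOCAL 3: VV[3][3]++ -> VV[3]=[0, 0, 4, 4]
Event 1 stamp: [0, 0, 1, 0]
Event 2 stamp: [0, 0, 2, 0]
[0, 0, 1, 0] <= [0, 0, 2, 0]? True
[0, 0, 2, 0] <= [0, 0, 1, 0]? False
Relation: before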